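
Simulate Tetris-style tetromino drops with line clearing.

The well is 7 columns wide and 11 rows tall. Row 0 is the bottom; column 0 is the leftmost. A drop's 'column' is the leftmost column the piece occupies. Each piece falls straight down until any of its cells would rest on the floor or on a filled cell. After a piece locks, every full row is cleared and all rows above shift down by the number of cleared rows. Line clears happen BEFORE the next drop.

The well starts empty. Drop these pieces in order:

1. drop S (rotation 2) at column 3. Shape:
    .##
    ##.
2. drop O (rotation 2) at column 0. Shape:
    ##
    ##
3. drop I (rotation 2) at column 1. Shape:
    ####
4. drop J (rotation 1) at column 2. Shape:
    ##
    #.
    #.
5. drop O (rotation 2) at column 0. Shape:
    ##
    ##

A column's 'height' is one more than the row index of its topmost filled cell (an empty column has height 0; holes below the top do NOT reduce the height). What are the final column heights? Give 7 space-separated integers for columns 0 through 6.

Drop 1: S rot2 at col 3 lands with bottom-row=0; cleared 0 line(s) (total 0); column heights now [0 0 0 1 2 2 0], max=2
Drop 2: O rot2 at col 0 lands with bottom-row=0; cleared 0 line(s) (total 0); column heights now [2 2 0 1 2 2 0], max=2
Drop 3: I rot2 at col 1 lands with bottom-row=2; cleared 0 line(s) (total 0); column heights now [2 3 3 3 3 2 0], max=3
Drop 4: J rot1 at col 2 lands with bottom-row=3; cleared 0 line(s) (total 0); column heights now [2 3 6 6 3 2 0], max=6
Drop 5: O rot2 at col 0 lands with bottom-row=3; cleared 0 line(s) (total 0); column heights now [5 5 6 6 3 2 0], max=6

Answer: 5 5 6 6 3 2 0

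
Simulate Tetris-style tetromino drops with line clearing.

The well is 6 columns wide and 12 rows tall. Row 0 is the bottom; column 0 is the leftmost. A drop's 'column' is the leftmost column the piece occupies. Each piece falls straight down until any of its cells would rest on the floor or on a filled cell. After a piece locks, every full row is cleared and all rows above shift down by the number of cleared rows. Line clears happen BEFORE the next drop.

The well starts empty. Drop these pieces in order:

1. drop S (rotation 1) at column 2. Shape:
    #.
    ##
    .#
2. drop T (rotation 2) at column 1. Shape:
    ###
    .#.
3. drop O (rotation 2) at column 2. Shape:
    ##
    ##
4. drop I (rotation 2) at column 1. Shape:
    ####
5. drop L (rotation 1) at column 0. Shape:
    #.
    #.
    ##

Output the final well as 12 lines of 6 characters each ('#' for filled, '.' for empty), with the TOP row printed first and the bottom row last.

Answer: ......
#.....
#.....
##....
.####.
..##..
..##..
.###..
..#...
..#...
..##..
...#..

Derivation:
Drop 1: S rot1 at col 2 lands with bottom-row=0; cleared 0 line(s) (total 0); column heights now [0 0 3 2 0 0], max=3
Drop 2: T rot2 at col 1 lands with bottom-row=3; cleared 0 line(s) (total 0); column heights now [0 5 5 5 0 0], max=5
Drop 3: O rot2 at col 2 lands with bottom-row=5; cleared 0 line(s) (total 0); column heights now [0 5 7 7 0 0], max=7
Drop 4: I rot2 at col 1 lands with bottom-row=7; cleared 0 line(s) (total 0); column heights now [0 8 8 8 8 0], max=8
Drop 5: L rot1 at col 0 lands with bottom-row=8; cleared 0 line(s) (total 0); column heights now [11 9 8 8 8 0], max=11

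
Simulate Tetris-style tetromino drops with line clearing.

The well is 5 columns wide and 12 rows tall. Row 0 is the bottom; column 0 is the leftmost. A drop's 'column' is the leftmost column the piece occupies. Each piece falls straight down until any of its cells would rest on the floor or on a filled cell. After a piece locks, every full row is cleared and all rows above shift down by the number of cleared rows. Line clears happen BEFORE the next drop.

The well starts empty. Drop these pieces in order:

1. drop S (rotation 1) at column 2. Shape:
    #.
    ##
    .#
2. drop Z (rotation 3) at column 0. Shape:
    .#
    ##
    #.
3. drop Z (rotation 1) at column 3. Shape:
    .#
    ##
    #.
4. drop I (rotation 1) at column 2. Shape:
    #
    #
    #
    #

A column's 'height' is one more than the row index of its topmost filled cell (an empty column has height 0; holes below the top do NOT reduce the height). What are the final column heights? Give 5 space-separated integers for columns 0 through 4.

Answer: 2 3 7 4 5

Derivation:
Drop 1: S rot1 at col 2 lands with bottom-row=0; cleared 0 line(s) (total 0); column heights now [0 0 3 2 0], max=3
Drop 2: Z rot3 at col 0 lands with bottom-row=0; cleared 0 line(s) (total 0); column heights now [2 3 3 2 0], max=3
Drop 3: Z rot1 at col 3 lands with bottom-row=2; cleared 0 line(s) (total 0); column heights now [2 3 3 4 5], max=5
Drop 4: I rot1 at col 2 lands with bottom-row=3; cleared 0 line(s) (total 0); column heights now [2 3 7 4 5], max=7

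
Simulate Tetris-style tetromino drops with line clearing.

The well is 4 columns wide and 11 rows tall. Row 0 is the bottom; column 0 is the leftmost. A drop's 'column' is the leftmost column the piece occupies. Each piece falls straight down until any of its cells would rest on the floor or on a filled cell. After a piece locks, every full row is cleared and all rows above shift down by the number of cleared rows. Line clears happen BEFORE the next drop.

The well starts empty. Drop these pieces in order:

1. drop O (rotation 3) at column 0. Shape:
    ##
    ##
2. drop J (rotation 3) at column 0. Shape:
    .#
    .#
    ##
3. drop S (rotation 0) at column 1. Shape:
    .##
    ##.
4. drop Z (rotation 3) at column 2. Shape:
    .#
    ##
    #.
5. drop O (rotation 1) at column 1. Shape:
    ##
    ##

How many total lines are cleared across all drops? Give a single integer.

Drop 1: O rot3 at col 0 lands with bottom-row=0; cleared 0 line(s) (total 0); column heights now [2 2 0 0], max=2
Drop 2: J rot3 at col 0 lands with bottom-row=2; cleared 0 line(s) (total 0); column heights now [3 5 0 0], max=5
Drop 3: S rot0 at col 1 lands with bottom-row=5; cleared 0 line(s) (total 0); column heights now [3 6 7 7], max=7
Drop 4: Z rot3 at col 2 lands with bottom-row=7; cleared 0 line(s) (total 0); column heights now [3 6 9 10], max=10
Drop 5: O rot1 at col 1 lands with bottom-row=9; cleared 0 line(s) (total 0); column heights now [3 11 11 10], max=11

Answer: 0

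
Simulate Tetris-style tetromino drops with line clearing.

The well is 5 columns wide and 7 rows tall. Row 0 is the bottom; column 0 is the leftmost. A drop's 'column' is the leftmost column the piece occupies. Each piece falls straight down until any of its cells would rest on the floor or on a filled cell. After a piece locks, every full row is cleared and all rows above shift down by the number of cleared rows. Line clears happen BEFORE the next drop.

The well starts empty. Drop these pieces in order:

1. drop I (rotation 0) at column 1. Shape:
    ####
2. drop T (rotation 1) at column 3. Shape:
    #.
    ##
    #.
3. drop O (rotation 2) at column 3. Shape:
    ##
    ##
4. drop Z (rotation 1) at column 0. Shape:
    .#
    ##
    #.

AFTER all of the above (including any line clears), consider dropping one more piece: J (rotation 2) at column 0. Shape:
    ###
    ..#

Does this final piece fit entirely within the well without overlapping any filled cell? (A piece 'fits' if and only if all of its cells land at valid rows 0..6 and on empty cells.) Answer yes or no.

Answer: yes

Derivation:
Drop 1: I rot0 at col 1 lands with bottom-row=0; cleared 0 line(s) (total 0); column heights now [0 1 1 1 1], max=1
Drop 2: T rot1 at col 3 lands with bottom-row=1; cleared 0 line(s) (total 0); column heights now [0 1 1 4 3], max=4
Drop 3: O rot2 at col 3 lands with bottom-row=4; cleared 0 line(s) (total 0); column heights now [0 1 1 6 6], max=6
Drop 4: Z rot1 at col 0 lands with bottom-row=0; cleared 1 line(s) (total 1); column heights now [1 2 0 5 5], max=5
Test piece J rot2 at col 0 (width 3): heights before test = [1 2 0 5 5]; fits = True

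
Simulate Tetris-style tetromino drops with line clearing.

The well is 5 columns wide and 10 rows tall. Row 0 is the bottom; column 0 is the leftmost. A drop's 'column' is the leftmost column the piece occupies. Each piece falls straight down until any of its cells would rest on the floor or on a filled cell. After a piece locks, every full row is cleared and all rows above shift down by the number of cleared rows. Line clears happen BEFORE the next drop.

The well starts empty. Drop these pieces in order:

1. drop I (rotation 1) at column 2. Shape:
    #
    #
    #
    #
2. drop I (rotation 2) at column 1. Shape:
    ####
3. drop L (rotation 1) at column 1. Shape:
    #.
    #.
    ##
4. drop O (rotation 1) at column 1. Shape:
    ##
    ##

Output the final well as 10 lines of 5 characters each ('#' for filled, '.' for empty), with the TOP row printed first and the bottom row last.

Drop 1: I rot1 at col 2 lands with bottom-row=0; cleared 0 line(s) (total 0); column heights now [0 0 4 0 0], max=4
Drop 2: I rot2 at col 1 lands with bottom-row=4; cleared 0 line(s) (total 0); column heights now [0 5 5 5 5], max=5
Drop 3: L rot1 at col 1 lands with bottom-row=5; cleared 0 line(s) (total 0); column heights now [0 8 6 5 5], max=8
Drop 4: O rot1 at col 1 lands with bottom-row=8; cleared 0 line(s) (total 0); column heights now [0 10 10 5 5], max=10

Answer: .##..
.##..
.#...
.#...
.##..
.####
..#..
..#..
..#..
..#..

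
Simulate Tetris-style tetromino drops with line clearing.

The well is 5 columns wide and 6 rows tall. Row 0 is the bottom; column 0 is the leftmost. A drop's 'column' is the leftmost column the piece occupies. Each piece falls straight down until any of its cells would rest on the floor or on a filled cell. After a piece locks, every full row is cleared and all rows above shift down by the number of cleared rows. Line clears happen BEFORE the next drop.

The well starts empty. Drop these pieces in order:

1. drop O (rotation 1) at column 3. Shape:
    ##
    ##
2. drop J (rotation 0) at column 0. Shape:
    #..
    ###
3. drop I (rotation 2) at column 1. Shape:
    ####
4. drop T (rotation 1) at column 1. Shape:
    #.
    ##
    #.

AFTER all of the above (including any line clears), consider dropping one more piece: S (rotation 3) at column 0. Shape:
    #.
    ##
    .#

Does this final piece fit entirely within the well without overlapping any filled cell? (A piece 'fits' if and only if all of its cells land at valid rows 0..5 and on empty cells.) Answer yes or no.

Answer: no

Derivation:
Drop 1: O rot1 at col 3 lands with bottom-row=0; cleared 0 line(s) (total 0); column heights now [0 0 0 2 2], max=2
Drop 2: J rot0 at col 0 lands with bottom-row=0; cleared 1 line(s) (total 1); column heights now [1 0 0 1 1], max=1
Drop 3: I rot2 at col 1 lands with bottom-row=1; cleared 0 line(s) (total 1); column heights now [1 2 2 2 2], max=2
Drop 4: T rot1 at col 1 lands with bottom-row=2; cleared 0 line(s) (total 1); column heights now [1 5 4 2 2], max=5
Test piece S rot3 at col 0 (width 2): heights before test = [1 5 4 2 2]; fits = False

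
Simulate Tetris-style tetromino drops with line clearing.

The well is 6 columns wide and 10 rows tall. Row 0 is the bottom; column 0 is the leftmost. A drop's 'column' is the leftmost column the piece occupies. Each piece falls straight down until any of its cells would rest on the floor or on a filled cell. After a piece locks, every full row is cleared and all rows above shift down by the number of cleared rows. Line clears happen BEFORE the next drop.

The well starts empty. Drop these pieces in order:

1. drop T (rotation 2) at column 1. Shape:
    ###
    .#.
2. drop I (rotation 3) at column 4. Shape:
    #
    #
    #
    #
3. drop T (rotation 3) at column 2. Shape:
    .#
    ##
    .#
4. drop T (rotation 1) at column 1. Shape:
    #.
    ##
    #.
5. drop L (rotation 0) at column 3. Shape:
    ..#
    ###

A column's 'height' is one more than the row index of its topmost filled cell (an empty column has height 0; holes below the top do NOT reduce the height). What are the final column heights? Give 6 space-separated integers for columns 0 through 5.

Answer: 0 6 5 6 6 7

Derivation:
Drop 1: T rot2 at col 1 lands with bottom-row=0; cleared 0 line(s) (total 0); column heights now [0 2 2 2 0 0], max=2
Drop 2: I rot3 at col 4 lands with bottom-row=0; cleared 0 line(s) (total 0); column heights now [0 2 2 2 4 0], max=4
Drop 3: T rot3 at col 2 lands with bottom-row=2; cleared 0 line(s) (total 0); column heights now [0 2 4 5 4 0], max=5
Drop 4: T rot1 at col 1 lands with bottom-row=3; cleared 0 line(s) (total 0); column heights now [0 6 5 5 4 0], max=6
Drop 5: L rot0 at col 3 lands with bottom-row=5; cleared 0 line(s) (total 0); column heights now [0 6 5 6 6 7], max=7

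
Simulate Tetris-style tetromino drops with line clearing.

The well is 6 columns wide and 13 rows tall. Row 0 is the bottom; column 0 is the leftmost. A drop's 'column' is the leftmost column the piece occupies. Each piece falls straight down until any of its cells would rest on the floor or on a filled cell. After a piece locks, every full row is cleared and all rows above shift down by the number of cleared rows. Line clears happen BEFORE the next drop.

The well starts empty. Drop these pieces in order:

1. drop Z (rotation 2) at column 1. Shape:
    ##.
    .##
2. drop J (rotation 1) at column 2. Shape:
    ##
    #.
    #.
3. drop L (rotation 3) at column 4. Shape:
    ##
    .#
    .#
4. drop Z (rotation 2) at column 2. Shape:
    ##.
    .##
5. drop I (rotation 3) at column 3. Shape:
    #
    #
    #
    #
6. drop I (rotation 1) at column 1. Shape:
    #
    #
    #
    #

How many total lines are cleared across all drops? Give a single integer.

Answer: 0

Derivation:
Drop 1: Z rot2 at col 1 lands with bottom-row=0; cleared 0 line(s) (total 0); column heights now [0 2 2 1 0 0], max=2
Drop 2: J rot1 at col 2 lands with bottom-row=2; cleared 0 line(s) (total 0); column heights now [0 2 5 5 0 0], max=5
Drop 3: L rot3 at col 4 lands with bottom-row=0; cleared 0 line(s) (total 0); column heights now [0 2 5 5 3 3], max=5
Drop 4: Z rot2 at col 2 lands with bottom-row=5; cleared 0 line(s) (total 0); column heights now [0 2 7 7 6 3], max=7
Drop 5: I rot3 at col 3 lands with bottom-row=7; cleared 0 line(s) (total 0); column heights now [0 2 7 11 6 3], max=11
Drop 6: I rot1 at col 1 lands with bottom-row=2; cleared 0 line(s) (total 0); column heights now [0 6 7 11 6 3], max=11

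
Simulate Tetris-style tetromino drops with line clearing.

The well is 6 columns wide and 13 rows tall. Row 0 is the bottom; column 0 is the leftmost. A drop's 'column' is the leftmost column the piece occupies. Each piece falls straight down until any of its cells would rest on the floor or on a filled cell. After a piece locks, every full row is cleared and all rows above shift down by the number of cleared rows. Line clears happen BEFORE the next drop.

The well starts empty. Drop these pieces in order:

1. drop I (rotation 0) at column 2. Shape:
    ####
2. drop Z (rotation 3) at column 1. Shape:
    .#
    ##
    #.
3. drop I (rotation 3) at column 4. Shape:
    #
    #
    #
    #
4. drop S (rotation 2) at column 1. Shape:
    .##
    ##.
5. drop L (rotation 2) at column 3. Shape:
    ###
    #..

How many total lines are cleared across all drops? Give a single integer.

Answer: 0

Derivation:
Drop 1: I rot0 at col 2 lands with bottom-row=0; cleared 0 line(s) (total 0); column heights now [0 0 1 1 1 1], max=1
Drop 2: Z rot3 at col 1 lands with bottom-row=0; cleared 0 line(s) (total 0); column heights now [0 2 3 1 1 1], max=3
Drop 3: I rot3 at col 4 lands with bottom-row=1; cleared 0 line(s) (total 0); column heights now [0 2 3 1 5 1], max=5
Drop 4: S rot2 at col 1 lands with bottom-row=3; cleared 0 line(s) (total 0); column heights now [0 4 5 5 5 1], max=5
Drop 5: L rot2 at col 3 lands with bottom-row=5; cleared 0 line(s) (total 0); column heights now [0 4 5 7 7 7], max=7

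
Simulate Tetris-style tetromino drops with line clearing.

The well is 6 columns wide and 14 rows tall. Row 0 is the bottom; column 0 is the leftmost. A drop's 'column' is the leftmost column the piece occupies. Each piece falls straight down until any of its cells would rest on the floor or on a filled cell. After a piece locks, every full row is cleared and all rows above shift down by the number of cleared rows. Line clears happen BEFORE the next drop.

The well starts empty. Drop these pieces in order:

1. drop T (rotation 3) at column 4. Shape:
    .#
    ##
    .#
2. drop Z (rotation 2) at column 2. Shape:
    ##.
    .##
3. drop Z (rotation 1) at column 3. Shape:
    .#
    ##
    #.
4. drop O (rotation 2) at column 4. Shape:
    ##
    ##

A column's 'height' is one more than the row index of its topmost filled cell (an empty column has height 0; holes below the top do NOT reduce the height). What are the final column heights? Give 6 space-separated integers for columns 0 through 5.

Drop 1: T rot3 at col 4 lands with bottom-row=0; cleared 0 line(s) (total 0); column heights now [0 0 0 0 2 3], max=3
Drop 2: Z rot2 at col 2 lands with bottom-row=2; cleared 0 line(s) (total 0); column heights now [0 0 4 4 3 3], max=4
Drop 3: Z rot1 at col 3 lands with bottom-row=4; cleared 0 line(s) (total 0); column heights now [0 0 4 6 7 3], max=7
Drop 4: O rot2 at col 4 lands with bottom-row=7; cleared 0 line(s) (total 0); column heights now [0 0 4 6 9 9], max=9

Answer: 0 0 4 6 9 9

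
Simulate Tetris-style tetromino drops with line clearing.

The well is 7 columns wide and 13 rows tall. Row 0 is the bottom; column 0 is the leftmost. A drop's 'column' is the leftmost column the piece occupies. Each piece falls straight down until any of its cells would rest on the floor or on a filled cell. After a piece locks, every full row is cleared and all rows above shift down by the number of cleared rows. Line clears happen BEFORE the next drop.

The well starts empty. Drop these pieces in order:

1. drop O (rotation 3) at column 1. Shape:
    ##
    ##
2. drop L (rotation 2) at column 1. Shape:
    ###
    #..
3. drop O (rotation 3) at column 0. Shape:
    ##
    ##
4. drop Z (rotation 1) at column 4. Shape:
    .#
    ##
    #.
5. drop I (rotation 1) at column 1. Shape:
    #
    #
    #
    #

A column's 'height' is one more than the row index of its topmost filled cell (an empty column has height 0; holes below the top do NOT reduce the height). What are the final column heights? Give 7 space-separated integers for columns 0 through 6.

Drop 1: O rot3 at col 1 lands with bottom-row=0; cleared 0 line(s) (total 0); column heights now [0 2 2 0 0 0 0], max=2
Drop 2: L rot2 at col 1 lands with bottom-row=2; cleared 0 line(s) (total 0); column heights now [0 4 4 4 0 0 0], max=4
Drop 3: O rot3 at col 0 lands with bottom-row=4; cleared 0 line(s) (total 0); column heights now [6 6 4 4 0 0 0], max=6
Drop 4: Z rot1 at col 4 lands with bottom-row=0; cleared 0 line(s) (total 0); column heights now [6 6 4 4 2 3 0], max=6
Drop 5: I rot1 at col 1 lands with bottom-row=6; cleared 0 line(s) (total 0); column heights now [6 10 4 4 2 3 0], max=10

Answer: 6 10 4 4 2 3 0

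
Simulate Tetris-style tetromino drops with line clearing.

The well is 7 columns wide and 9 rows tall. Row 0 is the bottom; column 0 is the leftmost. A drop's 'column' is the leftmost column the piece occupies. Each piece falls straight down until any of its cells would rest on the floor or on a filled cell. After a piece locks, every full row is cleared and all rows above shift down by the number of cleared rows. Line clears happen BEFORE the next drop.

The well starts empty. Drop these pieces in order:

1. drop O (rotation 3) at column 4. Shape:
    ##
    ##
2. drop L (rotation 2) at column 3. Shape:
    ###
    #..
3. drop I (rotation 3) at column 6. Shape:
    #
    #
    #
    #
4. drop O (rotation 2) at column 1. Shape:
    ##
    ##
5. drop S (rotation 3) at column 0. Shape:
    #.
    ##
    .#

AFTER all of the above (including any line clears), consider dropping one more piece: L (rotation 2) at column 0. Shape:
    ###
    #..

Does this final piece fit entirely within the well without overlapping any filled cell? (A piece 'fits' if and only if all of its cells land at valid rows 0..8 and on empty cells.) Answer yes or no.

Answer: yes

Derivation:
Drop 1: O rot3 at col 4 lands with bottom-row=0; cleared 0 line(s) (total 0); column heights now [0 0 0 0 2 2 0], max=2
Drop 2: L rot2 at col 3 lands with bottom-row=1; cleared 0 line(s) (total 0); column heights now [0 0 0 3 3 3 0], max=3
Drop 3: I rot3 at col 6 lands with bottom-row=0; cleared 0 line(s) (total 0); column heights now [0 0 0 3 3 3 4], max=4
Drop 4: O rot2 at col 1 lands with bottom-row=0; cleared 0 line(s) (total 0); column heights now [0 2 2 3 3 3 4], max=4
Drop 5: S rot3 at col 0 lands with bottom-row=2; cleared 0 line(s) (total 0); column heights now [5 4 2 3 3 3 4], max=5
Test piece L rot2 at col 0 (width 3): heights before test = [5 4 2 3 3 3 4]; fits = True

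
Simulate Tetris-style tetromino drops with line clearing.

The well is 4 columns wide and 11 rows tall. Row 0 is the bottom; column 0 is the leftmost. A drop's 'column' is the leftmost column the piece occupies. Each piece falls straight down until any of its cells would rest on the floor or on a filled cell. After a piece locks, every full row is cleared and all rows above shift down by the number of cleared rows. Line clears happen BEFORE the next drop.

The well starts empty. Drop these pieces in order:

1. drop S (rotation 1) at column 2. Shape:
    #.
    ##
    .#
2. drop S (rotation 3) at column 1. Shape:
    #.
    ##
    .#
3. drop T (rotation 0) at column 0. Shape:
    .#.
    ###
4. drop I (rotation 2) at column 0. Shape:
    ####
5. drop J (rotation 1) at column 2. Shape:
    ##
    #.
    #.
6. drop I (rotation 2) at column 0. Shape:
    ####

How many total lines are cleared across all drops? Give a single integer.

Drop 1: S rot1 at col 2 lands with bottom-row=0; cleared 0 line(s) (total 0); column heights now [0 0 3 2], max=3
Drop 2: S rot3 at col 1 lands with bottom-row=3; cleared 0 line(s) (total 0); column heights now [0 6 5 2], max=6
Drop 3: T rot0 at col 0 lands with bottom-row=6; cleared 0 line(s) (total 0); column heights now [7 8 7 2], max=8
Drop 4: I rot2 at col 0 lands with bottom-row=8; cleared 1 line(s) (total 1); column heights now [7 8 7 2], max=8
Drop 5: J rot1 at col 2 lands with bottom-row=7; cleared 0 line(s) (total 1); column heights now [7 8 10 10], max=10
Drop 6: I rot2 at col 0 lands with bottom-row=10; cleared 1 line(s) (total 2); column heights now [7 8 10 10], max=10

Answer: 2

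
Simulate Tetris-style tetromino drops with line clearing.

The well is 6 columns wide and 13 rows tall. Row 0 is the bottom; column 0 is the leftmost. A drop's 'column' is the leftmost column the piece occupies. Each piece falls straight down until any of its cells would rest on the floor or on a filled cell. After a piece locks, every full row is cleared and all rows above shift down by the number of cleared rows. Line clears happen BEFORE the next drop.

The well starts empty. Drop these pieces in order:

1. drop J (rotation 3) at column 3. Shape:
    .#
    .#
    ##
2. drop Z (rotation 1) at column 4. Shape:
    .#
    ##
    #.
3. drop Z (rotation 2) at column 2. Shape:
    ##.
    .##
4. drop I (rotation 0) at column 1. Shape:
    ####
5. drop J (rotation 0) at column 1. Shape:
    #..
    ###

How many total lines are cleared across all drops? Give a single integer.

Drop 1: J rot3 at col 3 lands with bottom-row=0; cleared 0 line(s) (total 0); column heights now [0 0 0 1 3 0], max=3
Drop 2: Z rot1 at col 4 lands with bottom-row=3; cleared 0 line(s) (total 0); column heights now [0 0 0 1 5 6], max=6
Drop 3: Z rot2 at col 2 lands with bottom-row=5; cleared 0 line(s) (total 0); column heights now [0 0 7 7 6 6], max=7
Drop 4: I rot0 at col 1 lands with bottom-row=7; cleared 0 line(s) (total 0); column heights now [0 8 8 8 8 6], max=8
Drop 5: J rot0 at col 1 lands with bottom-row=8; cleared 0 line(s) (total 0); column heights now [0 10 9 9 8 6], max=10

Answer: 0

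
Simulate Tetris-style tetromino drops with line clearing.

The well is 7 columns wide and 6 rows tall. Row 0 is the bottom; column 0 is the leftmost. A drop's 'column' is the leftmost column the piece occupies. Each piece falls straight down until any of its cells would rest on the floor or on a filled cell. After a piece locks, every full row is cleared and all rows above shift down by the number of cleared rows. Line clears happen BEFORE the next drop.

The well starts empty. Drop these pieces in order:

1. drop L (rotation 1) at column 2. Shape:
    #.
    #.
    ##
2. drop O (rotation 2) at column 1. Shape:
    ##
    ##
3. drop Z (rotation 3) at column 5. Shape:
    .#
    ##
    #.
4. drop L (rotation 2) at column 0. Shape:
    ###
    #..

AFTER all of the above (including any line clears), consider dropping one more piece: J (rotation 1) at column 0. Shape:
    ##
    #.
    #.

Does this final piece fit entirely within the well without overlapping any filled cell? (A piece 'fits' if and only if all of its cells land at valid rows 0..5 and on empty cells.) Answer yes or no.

Answer: no

Derivation:
Drop 1: L rot1 at col 2 lands with bottom-row=0; cleared 0 line(s) (total 0); column heights now [0 0 3 1 0 0 0], max=3
Drop 2: O rot2 at col 1 lands with bottom-row=3; cleared 0 line(s) (total 0); column heights now [0 5 5 1 0 0 0], max=5
Drop 3: Z rot3 at col 5 lands with bottom-row=0; cleared 0 line(s) (total 0); column heights now [0 5 5 1 0 2 3], max=5
Drop 4: L rot2 at col 0 lands with bottom-row=4; cleared 0 line(s) (total 0); column heights now [6 6 6 1 0 2 3], max=6
Test piece J rot1 at col 0 (width 2): heights before test = [6 6 6 1 0 2 3]; fits = False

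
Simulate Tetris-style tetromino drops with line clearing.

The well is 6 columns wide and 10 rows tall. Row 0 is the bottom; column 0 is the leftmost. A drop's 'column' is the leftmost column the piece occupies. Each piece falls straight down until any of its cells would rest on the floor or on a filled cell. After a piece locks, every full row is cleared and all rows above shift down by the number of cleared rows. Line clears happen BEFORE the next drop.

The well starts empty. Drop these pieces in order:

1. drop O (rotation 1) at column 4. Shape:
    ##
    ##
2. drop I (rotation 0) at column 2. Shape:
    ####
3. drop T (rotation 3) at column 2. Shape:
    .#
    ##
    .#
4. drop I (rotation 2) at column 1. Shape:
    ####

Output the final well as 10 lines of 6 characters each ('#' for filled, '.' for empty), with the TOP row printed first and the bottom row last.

Answer: ......
......
......
.####.
...#..
..##..
...#..
..####
....##
....##

Derivation:
Drop 1: O rot1 at col 4 lands with bottom-row=0; cleared 0 line(s) (total 0); column heights now [0 0 0 0 2 2], max=2
Drop 2: I rot0 at col 2 lands with bottom-row=2; cleared 0 line(s) (total 0); column heights now [0 0 3 3 3 3], max=3
Drop 3: T rot3 at col 2 lands with bottom-row=3; cleared 0 line(s) (total 0); column heights now [0 0 5 6 3 3], max=6
Drop 4: I rot2 at col 1 lands with bottom-row=6; cleared 0 line(s) (total 0); column heights now [0 7 7 7 7 3], max=7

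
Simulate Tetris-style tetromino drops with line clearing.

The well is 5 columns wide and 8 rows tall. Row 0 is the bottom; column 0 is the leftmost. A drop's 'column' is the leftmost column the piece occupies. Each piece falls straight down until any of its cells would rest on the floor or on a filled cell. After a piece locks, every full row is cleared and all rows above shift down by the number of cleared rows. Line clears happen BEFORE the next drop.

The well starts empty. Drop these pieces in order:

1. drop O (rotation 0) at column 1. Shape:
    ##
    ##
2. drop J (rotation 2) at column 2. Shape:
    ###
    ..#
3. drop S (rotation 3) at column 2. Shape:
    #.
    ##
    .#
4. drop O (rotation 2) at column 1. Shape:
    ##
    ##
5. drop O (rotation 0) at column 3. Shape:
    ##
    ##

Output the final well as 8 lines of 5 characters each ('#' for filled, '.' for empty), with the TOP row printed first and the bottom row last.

Drop 1: O rot0 at col 1 lands with bottom-row=0; cleared 0 line(s) (total 0); column heights now [0 2 2 0 0], max=2
Drop 2: J rot2 at col 2 lands with bottom-row=1; cleared 0 line(s) (total 0); column heights now [0 2 3 3 3], max=3
Drop 3: S rot3 at col 2 lands with bottom-row=3; cleared 0 line(s) (total 0); column heights now [0 2 6 5 3], max=6
Drop 4: O rot2 at col 1 lands with bottom-row=6; cleared 0 line(s) (total 0); column heights now [0 8 8 5 3], max=8
Drop 5: O rot0 at col 3 lands with bottom-row=5; cleared 0 line(s) (total 0); column heights now [0 8 8 7 7], max=8

Answer: .##..
.####
..###
..##.
...#.
..###
.##.#
.##..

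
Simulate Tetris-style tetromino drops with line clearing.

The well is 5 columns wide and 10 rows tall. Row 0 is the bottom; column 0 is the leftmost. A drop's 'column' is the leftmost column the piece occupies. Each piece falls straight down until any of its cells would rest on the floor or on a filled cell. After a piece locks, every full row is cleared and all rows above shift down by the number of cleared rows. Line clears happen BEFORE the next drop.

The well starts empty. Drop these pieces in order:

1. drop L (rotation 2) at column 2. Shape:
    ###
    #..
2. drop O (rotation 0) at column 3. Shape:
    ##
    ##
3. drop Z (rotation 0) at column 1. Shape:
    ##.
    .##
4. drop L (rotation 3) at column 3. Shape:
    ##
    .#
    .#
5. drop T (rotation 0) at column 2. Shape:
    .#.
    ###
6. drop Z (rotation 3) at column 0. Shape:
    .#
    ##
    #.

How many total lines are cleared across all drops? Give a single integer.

Answer: 0

Derivation:
Drop 1: L rot2 at col 2 lands with bottom-row=0; cleared 0 line(s) (total 0); column heights now [0 0 2 2 2], max=2
Drop 2: O rot0 at col 3 lands with bottom-row=2; cleared 0 line(s) (total 0); column heights now [0 0 2 4 4], max=4
Drop 3: Z rot0 at col 1 lands with bottom-row=4; cleared 0 line(s) (total 0); column heights now [0 6 6 5 4], max=6
Drop 4: L rot3 at col 3 lands with bottom-row=4; cleared 0 line(s) (total 0); column heights now [0 6 6 7 7], max=7
Drop 5: T rot0 at col 2 lands with bottom-row=7; cleared 0 line(s) (total 0); column heights now [0 6 8 9 8], max=9
Drop 6: Z rot3 at col 0 lands with bottom-row=5; cleared 0 line(s) (total 0); column heights now [7 8 8 9 8], max=9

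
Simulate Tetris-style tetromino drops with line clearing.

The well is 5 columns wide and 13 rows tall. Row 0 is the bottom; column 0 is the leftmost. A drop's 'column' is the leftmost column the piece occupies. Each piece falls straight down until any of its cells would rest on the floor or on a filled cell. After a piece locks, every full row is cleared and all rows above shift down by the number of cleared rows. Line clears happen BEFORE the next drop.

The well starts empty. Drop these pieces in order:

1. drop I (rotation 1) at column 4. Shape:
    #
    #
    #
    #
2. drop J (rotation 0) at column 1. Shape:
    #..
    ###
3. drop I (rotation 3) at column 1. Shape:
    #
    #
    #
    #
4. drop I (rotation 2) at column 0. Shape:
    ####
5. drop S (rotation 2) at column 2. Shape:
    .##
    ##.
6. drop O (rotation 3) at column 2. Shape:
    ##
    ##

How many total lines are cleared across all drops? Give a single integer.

Answer: 0

Derivation:
Drop 1: I rot1 at col 4 lands with bottom-row=0; cleared 0 line(s) (total 0); column heights now [0 0 0 0 4], max=4
Drop 2: J rot0 at col 1 lands with bottom-row=0; cleared 0 line(s) (total 0); column heights now [0 2 1 1 4], max=4
Drop 3: I rot3 at col 1 lands with bottom-row=2; cleared 0 line(s) (total 0); column heights now [0 6 1 1 4], max=6
Drop 4: I rot2 at col 0 lands with bottom-row=6; cleared 0 line(s) (total 0); column heights now [7 7 7 7 4], max=7
Drop 5: S rot2 at col 2 lands with bottom-row=7; cleared 0 line(s) (total 0); column heights now [7 7 8 9 9], max=9
Drop 6: O rot3 at col 2 lands with bottom-row=9; cleared 0 line(s) (total 0); column heights now [7 7 11 11 9], max=11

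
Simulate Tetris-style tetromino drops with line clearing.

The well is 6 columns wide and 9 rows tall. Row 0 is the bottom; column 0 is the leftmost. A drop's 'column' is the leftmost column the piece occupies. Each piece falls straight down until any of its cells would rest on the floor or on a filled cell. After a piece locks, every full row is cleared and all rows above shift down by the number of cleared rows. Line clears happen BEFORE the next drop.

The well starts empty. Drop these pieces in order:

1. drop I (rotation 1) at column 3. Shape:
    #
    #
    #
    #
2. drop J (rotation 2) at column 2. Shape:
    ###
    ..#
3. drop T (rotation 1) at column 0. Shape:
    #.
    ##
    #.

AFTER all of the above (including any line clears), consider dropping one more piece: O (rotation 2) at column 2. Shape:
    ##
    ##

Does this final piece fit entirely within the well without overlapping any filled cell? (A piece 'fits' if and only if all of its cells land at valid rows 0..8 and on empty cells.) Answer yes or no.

Answer: yes

Derivation:
Drop 1: I rot1 at col 3 lands with bottom-row=0; cleared 0 line(s) (total 0); column heights now [0 0 0 4 0 0], max=4
Drop 2: J rot2 at col 2 lands with bottom-row=3; cleared 0 line(s) (total 0); column heights now [0 0 5 5 5 0], max=5
Drop 3: T rot1 at col 0 lands with bottom-row=0; cleared 0 line(s) (total 0); column heights now [3 2 5 5 5 0], max=5
Test piece O rot2 at col 2 (width 2): heights before test = [3 2 5 5 5 0]; fits = True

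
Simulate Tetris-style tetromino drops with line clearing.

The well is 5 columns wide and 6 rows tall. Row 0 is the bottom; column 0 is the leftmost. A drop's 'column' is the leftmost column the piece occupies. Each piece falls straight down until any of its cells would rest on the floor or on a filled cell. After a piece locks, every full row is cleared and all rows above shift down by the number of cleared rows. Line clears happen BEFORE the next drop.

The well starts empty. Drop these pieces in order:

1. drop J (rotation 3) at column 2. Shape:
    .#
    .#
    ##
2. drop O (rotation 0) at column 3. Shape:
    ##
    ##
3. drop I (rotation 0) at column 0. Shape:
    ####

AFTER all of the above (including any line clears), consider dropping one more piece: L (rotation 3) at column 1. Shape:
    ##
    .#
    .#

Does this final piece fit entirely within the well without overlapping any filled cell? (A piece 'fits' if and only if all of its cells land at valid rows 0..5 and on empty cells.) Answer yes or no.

Drop 1: J rot3 at col 2 lands with bottom-row=0; cleared 0 line(s) (total 0); column heights now [0 0 1 3 0], max=3
Drop 2: O rot0 at col 3 lands with bottom-row=3; cleared 0 line(s) (total 0); column heights now [0 0 1 5 5], max=5
Drop 3: I rot0 at col 0 lands with bottom-row=5; cleared 0 line(s) (total 0); column heights now [6 6 6 6 5], max=6
Test piece L rot3 at col 1 (width 2): heights before test = [6 6 6 6 5]; fits = False

Answer: no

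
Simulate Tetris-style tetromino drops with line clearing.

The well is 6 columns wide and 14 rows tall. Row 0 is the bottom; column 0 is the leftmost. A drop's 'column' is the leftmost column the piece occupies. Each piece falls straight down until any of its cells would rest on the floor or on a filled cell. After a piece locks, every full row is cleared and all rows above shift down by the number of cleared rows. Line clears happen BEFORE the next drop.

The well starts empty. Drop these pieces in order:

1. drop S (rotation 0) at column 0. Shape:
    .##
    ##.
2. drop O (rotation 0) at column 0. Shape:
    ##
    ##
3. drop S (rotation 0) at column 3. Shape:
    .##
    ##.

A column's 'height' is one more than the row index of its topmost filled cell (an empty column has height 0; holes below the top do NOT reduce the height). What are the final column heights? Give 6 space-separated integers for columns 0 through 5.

Drop 1: S rot0 at col 0 lands with bottom-row=0; cleared 0 line(s) (total 0); column heights now [1 2 2 0 0 0], max=2
Drop 2: O rot0 at col 0 lands with bottom-row=2; cleared 0 line(s) (total 0); column heights now [4 4 2 0 0 0], max=4
Drop 3: S rot0 at col 3 lands with bottom-row=0; cleared 0 line(s) (total 0); column heights now [4 4 2 1 2 2], max=4

Answer: 4 4 2 1 2 2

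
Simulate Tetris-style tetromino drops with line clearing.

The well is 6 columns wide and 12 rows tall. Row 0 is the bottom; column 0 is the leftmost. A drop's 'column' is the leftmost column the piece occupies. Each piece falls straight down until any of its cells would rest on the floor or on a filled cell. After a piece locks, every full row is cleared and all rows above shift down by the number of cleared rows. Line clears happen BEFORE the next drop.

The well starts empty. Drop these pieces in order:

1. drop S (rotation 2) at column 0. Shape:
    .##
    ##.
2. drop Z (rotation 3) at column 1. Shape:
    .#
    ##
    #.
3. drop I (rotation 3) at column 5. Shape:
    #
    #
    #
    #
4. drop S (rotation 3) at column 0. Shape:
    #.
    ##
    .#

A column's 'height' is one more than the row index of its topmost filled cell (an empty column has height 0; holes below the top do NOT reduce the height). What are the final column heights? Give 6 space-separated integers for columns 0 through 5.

Drop 1: S rot2 at col 0 lands with bottom-row=0; cleared 0 line(s) (total 0); column heights now [1 2 2 0 0 0], max=2
Drop 2: Z rot3 at col 1 lands with bottom-row=2; cleared 0 line(s) (total 0); column heights now [1 4 5 0 0 0], max=5
Drop 3: I rot3 at col 5 lands with bottom-row=0; cleared 0 line(s) (total 0); column heights now [1 4 5 0 0 4], max=5
Drop 4: S rot3 at col 0 lands with bottom-row=4; cleared 0 line(s) (total 0); column heights now [7 6 5 0 0 4], max=7

Answer: 7 6 5 0 0 4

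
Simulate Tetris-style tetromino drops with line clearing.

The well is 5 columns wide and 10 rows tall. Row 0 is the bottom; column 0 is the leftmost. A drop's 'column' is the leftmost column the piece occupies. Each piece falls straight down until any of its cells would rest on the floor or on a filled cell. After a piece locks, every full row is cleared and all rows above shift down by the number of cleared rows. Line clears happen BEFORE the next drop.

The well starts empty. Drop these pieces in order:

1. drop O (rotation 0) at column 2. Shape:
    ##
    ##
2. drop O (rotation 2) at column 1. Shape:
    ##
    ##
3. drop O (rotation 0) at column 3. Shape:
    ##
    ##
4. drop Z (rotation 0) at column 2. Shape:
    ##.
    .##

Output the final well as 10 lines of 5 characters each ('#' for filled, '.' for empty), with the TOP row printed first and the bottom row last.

Answer: .....
.....
.....
.....
..##.
...##
.####
.####
..##.
..##.

Derivation:
Drop 1: O rot0 at col 2 lands with bottom-row=0; cleared 0 line(s) (total 0); column heights now [0 0 2 2 0], max=2
Drop 2: O rot2 at col 1 lands with bottom-row=2; cleared 0 line(s) (total 0); column heights now [0 4 4 2 0], max=4
Drop 3: O rot0 at col 3 lands with bottom-row=2; cleared 0 line(s) (total 0); column heights now [0 4 4 4 4], max=4
Drop 4: Z rot0 at col 2 lands with bottom-row=4; cleared 0 line(s) (total 0); column heights now [0 4 6 6 5], max=6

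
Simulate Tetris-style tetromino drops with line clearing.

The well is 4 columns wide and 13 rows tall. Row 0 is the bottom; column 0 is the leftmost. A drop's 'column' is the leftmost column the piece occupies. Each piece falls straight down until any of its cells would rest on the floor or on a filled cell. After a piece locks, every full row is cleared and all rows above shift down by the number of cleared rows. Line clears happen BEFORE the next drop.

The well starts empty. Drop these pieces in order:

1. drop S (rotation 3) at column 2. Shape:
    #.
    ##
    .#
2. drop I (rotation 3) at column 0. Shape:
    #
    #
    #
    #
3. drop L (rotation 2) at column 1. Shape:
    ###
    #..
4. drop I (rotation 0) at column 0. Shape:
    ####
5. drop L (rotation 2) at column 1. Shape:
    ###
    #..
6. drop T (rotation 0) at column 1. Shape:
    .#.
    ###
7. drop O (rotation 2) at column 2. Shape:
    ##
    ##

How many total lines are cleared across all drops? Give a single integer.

Answer: 2

Derivation:
Drop 1: S rot3 at col 2 lands with bottom-row=0; cleared 0 line(s) (total 0); column heights now [0 0 3 2], max=3
Drop 2: I rot3 at col 0 lands with bottom-row=0; cleared 0 line(s) (total 0); column heights now [4 0 3 2], max=4
Drop 3: L rot2 at col 1 lands with bottom-row=2; cleared 1 line(s) (total 1); column heights now [3 3 3 2], max=3
Drop 4: I rot0 at col 0 lands with bottom-row=3; cleared 1 line(s) (total 2); column heights now [3 3 3 2], max=3
Drop 5: L rot2 at col 1 lands with bottom-row=3; cleared 0 line(s) (total 2); column heights now [3 5 5 5], max=5
Drop 6: T rot0 at col 1 lands with bottom-row=5; cleared 0 line(s) (total 2); column heights now [3 6 7 6], max=7
Drop 7: O rot2 at col 2 lands with bottom-row=7; cleared 0 line(s) (total 2); column heights now [3 6 9 9], max=9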